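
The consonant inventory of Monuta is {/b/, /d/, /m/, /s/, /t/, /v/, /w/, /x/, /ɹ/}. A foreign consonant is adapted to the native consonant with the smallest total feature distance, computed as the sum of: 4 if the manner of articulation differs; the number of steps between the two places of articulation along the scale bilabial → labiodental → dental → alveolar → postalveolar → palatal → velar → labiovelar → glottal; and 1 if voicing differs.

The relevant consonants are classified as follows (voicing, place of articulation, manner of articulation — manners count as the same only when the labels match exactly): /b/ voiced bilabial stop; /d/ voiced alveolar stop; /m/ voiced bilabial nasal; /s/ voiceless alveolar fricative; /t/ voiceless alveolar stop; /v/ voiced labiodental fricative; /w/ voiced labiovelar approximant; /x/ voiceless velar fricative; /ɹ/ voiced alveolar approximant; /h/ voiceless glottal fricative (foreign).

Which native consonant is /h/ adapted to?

x

/x/ is closest: same manner (fricative), place distance 2 (glottal→velar), same voicing; total 2. Next closest is /s/ at distance 5.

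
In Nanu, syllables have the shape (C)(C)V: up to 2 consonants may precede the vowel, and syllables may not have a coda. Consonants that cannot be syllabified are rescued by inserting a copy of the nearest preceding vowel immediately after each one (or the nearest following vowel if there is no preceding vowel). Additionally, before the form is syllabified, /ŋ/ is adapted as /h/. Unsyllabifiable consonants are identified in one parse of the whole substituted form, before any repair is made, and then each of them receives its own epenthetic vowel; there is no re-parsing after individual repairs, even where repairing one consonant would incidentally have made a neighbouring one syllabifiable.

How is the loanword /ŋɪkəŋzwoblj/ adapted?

hɪkəhəzwobolojo

Substitution: /ŋ/ → /h/, giving /hɪkəhzwoblj/.
Under (C)(C)V, the unsyllabifiable consonants are /h/, /b/, /l/, /j/ (no codas are permitted; onsets may contain at most 2 consonants).
Each unlicensed consonant becomes the onset of a new syllable: /h/ → /hə/, /b/ → /bo/, /l/ → /lo/, /j/ → /jo/.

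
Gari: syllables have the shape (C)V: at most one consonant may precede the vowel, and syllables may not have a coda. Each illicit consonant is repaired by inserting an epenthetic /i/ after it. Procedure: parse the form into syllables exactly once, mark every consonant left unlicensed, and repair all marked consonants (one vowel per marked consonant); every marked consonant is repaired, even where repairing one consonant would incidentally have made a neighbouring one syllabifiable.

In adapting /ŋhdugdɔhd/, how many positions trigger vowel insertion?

The unsyllabifiable consonants are /ŋ/, /h/, /g/, /h/, /d/; each receives one epenthetic vowel.

5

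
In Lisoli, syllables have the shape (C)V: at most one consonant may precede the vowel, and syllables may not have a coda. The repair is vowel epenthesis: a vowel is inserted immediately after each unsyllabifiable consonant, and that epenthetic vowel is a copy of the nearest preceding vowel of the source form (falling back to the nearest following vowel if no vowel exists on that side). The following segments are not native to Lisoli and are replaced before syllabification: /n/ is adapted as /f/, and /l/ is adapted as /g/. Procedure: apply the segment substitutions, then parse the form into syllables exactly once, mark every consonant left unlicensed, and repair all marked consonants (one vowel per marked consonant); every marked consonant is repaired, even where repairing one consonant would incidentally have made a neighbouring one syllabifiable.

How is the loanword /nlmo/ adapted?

Substitution: /n/ → /f/, /l/ → /g/, giving /fgmo/.
Syllabifying with onset maximization leaves /f/, /g/ stranded (no codas are permitted; onsets are limited to one consonant).
Inserting the epenthetic vowel yields /f/ → /fo/, /g/ → /go/.

fogomo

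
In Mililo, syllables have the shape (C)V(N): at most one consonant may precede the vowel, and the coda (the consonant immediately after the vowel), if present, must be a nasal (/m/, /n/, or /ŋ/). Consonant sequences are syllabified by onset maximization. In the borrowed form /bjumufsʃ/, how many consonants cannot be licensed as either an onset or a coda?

4

The consonants /b/, /f/, /s/, /ʃ/ cannot be parsed into a legal (C)V(N) syllable (only a nasal (/m/, /n/, or /ŋ/) is licensed in coda position; onsets are limited to one consonant).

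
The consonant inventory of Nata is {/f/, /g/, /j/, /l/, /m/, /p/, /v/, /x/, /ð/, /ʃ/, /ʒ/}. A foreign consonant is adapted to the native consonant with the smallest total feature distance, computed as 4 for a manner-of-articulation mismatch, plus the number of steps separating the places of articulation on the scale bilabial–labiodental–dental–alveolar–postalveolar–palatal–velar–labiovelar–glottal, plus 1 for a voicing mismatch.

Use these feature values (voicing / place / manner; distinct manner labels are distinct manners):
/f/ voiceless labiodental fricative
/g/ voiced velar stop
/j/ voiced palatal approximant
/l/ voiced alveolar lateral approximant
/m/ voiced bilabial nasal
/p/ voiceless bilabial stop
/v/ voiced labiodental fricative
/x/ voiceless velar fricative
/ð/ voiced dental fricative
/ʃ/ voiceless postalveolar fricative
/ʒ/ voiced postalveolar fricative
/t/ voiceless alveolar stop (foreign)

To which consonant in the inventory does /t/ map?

p

/p/ is closest: same manner (stop), place distance 3 (alveolar→bilabial), same voicing; total 3. Next closest is /g/ at distance 4.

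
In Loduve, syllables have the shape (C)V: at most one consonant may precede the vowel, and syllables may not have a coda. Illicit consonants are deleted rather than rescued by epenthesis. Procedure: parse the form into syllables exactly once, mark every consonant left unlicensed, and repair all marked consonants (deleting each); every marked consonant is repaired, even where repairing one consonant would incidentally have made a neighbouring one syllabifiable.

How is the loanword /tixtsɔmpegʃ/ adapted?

tisɔpe

The consonants /x/, /t/, /m/, /g/, /ʃ/ cannot be parsed into a legal (C)V syllable (no codas are permitted; onsets are limited to one consonant).
Each unlicensed consonant is deleted: /x/, /t/, /m/, /g/, /ʃ/.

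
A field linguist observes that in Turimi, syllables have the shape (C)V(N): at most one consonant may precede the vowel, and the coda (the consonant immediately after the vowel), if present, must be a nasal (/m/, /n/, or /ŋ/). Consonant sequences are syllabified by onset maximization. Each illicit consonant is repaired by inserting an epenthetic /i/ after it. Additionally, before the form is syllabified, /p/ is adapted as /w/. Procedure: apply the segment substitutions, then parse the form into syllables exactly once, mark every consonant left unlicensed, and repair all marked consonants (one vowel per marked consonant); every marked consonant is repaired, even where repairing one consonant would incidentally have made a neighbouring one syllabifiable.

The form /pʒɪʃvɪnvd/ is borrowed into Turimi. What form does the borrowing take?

wiʒɪʃivɪnvidi

Substitution: /p/ → /w/, giving /wʒɪʃvɪnvd/.
Syllabifying with onset maximization leaves /w/, /ʃ/, /v/, /d/ stranded (only a nasal (/m/, /n/, or /ŋ/) is licensed in coda position; onsets are limited to one consonant).
Inserting the epenthetic vowel yields /w/ → /wi/, /ʃ/ → /ʃi/, /v/ → /vi/, /d/ → /di/.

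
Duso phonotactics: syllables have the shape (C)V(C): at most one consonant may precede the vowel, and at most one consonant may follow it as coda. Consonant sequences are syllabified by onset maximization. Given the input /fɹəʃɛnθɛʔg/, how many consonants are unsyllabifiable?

Syllabifying with onset maximization leaves /f/, /g/ stranded (at most one coda consonant is licensed; onsets are limited to one consonant).

2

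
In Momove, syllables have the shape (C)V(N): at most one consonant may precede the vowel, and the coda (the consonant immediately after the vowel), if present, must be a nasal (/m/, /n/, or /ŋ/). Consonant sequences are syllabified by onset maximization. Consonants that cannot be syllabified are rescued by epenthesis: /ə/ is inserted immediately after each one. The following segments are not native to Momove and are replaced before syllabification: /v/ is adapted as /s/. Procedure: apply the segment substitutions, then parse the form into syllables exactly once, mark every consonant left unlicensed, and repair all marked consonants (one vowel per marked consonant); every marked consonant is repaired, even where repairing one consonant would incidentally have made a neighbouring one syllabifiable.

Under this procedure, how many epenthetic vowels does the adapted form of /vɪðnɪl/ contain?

2

After substitution the input is /sɪðnɪl/.
The unsyllabifiable consonants are /ð/, /l/; each receives one epenthetic vowel.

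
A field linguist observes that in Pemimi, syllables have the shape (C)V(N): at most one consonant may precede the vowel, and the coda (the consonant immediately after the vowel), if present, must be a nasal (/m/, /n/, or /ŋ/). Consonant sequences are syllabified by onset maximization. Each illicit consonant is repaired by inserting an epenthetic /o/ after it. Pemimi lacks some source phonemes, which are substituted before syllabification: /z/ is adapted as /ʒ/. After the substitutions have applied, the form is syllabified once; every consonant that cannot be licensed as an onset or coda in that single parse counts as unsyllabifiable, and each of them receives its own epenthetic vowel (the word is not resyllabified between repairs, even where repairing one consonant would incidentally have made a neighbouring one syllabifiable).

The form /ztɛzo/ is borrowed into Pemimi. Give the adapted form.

ʒotɛʒo

Substitution: /z/ → /ʒ/, giving /ʒtɛʒo/.
Syllabifying with onset maximization leaves /ʒ/ stranded (only a nasal (/m/, /n/, or /ŋ/) is licensed in coda position; onsets are limited to one consonant).
Each unlicensed consonant becomes the onset of a new syllable: /ʒ/ → /ʒo/.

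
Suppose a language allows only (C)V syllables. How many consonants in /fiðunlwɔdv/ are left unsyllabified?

4

The consonants /n/, /l/, /d/, /v/ cannot be parsed into a legal (C)V syllable (no codas are permitted; onsets are limited to one consonant).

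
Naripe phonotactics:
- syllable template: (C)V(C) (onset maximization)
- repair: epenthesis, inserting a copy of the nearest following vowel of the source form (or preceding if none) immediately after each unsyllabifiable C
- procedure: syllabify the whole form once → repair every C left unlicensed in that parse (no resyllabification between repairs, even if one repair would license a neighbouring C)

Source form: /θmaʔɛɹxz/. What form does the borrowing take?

Under (C)V(C), the unsyllabifiable consonants are /θ/, /x/, /z/ (at most one coda consonant is licensed; onsets are limited to one consonant).
Inserting the epenthetic vowel yields /θ/ → /θa/, /x/ → /xɛ/, /z/ → /zɛ/.

θamaʔɛɹxɛzɛ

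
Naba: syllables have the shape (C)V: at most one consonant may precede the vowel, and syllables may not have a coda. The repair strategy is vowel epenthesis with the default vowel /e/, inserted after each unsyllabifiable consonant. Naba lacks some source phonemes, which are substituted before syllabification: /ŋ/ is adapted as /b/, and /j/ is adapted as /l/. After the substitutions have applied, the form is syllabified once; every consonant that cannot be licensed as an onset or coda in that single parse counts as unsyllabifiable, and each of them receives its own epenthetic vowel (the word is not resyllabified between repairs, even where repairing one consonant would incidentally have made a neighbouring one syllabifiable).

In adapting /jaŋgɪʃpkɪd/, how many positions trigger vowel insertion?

After substitution the input is /labgɪʃpkɪd/.
The unsyllabifiable consonants are /b/, /ʃ/, /p/, /d/; each receives one epenthetic vowel.

4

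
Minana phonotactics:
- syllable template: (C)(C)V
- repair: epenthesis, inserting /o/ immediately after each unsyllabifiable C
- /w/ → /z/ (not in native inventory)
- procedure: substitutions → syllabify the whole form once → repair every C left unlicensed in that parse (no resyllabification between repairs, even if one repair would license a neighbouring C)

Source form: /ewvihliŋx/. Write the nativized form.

Substitution: /w/ → /z/, giving /ezvihliŋx/.
Under (C)(C)V, the unsyllabifiable consonants are /ŋ/, /x/ (no codas are permitted; onsets may contain at most 2 consonants).
Each unlicensed consonant becomes the onset of a new syllable: /ŋ/ → /ŋo/, /x/ → /xo/.

ezvihliŋoxo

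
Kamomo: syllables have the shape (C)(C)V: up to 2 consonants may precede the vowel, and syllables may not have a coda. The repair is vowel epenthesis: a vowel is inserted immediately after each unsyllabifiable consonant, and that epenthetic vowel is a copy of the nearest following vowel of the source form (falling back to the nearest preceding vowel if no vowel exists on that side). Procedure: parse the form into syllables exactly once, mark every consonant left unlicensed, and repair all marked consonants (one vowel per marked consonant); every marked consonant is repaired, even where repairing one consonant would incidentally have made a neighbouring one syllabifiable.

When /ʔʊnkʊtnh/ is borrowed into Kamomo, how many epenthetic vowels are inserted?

The unsyllabifiable consonants are /t/, /n/, /h/; each receives one epenthetic vowel.

3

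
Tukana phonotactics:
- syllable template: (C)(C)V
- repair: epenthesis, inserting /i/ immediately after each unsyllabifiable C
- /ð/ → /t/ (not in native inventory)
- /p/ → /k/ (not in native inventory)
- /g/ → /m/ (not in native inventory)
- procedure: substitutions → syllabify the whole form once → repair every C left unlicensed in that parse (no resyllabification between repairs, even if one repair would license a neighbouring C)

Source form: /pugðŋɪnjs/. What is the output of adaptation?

Substitution: /p/ → /k/, /g/ → /m/, /ð/ → /t/, giving /kumtŋɪnjs/.
The consonants /m/, /n/, /j/, /s/ cannot be parsed into a legal (C)(C)V syllable (no codas are permitted; onsets may contain at most 2 consonants).
Each unlicensed consonant becomes the onset of a new syllable: /m/ → /mi/, /n/ → /ni/, /j/ → /ji/, /s/ → /si/.

kumitŋɪnijisi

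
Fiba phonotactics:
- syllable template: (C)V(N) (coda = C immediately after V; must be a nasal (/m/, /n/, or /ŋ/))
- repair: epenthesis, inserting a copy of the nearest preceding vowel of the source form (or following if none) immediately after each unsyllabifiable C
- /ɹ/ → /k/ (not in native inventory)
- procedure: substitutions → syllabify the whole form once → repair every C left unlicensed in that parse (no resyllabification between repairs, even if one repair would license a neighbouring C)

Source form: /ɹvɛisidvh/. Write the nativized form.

Substitution: /ɹ/ → /k/, giving /kvɛisidvh/.
The consonants /k/, /d/, /v/, /h/ cannot be parsed into a legal (C)V(N) syllable (only a nasal (/m/, /n/, or /ŋ/) is licensed in coda position; onsets are limited to one consonant).
Inserting the epenthetic vowel yields /k/ → /kɛ/, /d/ → /di/, /v/ → /vi/, /h/ → /hi/.

kɛvɛisidivihi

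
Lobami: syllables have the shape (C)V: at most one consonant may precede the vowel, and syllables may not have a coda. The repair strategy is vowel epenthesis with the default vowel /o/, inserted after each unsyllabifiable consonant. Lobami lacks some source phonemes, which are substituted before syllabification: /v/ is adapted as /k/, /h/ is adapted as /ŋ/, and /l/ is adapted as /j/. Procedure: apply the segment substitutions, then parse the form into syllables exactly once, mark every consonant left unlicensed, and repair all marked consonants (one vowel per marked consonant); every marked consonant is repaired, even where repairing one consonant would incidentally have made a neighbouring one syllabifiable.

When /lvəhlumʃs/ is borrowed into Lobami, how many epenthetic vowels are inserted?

After substitution the input is /jkəŋjumʃs/.
The unsyllabifiable consonants are /j/, /ŋ/, /m/, /ʃ/, /s/; each receives one epenthetic vowel.

5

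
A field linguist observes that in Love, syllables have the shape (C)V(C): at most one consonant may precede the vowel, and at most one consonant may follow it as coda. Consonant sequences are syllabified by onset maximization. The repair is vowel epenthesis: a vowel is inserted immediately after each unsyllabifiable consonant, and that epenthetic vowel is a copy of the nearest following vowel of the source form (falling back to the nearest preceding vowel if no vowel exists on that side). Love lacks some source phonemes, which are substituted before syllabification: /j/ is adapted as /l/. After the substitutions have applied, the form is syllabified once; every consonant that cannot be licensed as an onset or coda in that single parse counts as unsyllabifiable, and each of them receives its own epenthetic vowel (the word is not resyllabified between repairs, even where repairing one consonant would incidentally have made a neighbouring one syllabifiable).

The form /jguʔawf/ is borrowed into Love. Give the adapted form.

Substitution: /j/ → /l/, giving /lguʔawf/.
Under (C)V(C), the unsyllabifiable consonants are /l/, /f/ (at most one coda consonant is licensed; onsets are limited to one consonant).
Inserting the epenthetic vowel yields /l/ → /lu/, /f/ → /fa/.

luguʔawfa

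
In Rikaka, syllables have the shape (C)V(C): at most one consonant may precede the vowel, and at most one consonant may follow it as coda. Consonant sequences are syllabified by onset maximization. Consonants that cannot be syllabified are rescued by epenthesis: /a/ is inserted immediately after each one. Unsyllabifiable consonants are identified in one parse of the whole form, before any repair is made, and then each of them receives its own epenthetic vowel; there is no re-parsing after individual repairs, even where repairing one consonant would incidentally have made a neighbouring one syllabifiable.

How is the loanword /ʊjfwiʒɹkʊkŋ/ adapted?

ʊjfawiʒɹakʊkŋa

Under (C)V(C), the unsyllabifiable consonants are /f/, /ɹ/, /ŋ/ (at most one coda consonant is licensed; onsets are limited to one consonant).
Each unlicensed consonant becomes the onset of a new syllable: /f/ → /fa/, /ɹ/ → /ɹa/, /ŋ/ → /ŋa/.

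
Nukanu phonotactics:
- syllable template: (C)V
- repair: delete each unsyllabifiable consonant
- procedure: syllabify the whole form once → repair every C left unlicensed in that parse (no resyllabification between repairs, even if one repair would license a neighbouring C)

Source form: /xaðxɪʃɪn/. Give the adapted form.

xaxɪʃɪ

The consonants /ð/, /n/ cannot be parsed into a legal (C)V syllable (no codas are permitted; onsets are limited to one consonant).
Deleting the stranded consonants removes /ð/, /n/.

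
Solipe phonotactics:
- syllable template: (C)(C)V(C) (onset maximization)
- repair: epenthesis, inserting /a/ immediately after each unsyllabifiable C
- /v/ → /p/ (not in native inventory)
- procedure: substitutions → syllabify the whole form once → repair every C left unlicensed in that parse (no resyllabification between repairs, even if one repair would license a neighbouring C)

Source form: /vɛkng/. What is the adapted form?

Substitution: /v/ → /p/, giving /pɛkng/.
Syllabifying with onset maximization leaves /n/, /g/ stranded (at most one coda consonant is licensed; onsets may contain at most 2 consonants).
Each unlicensed consonant becomes the onset of a new syllable: /n/ → /na/, /g/ → /ga/.

pɛknaga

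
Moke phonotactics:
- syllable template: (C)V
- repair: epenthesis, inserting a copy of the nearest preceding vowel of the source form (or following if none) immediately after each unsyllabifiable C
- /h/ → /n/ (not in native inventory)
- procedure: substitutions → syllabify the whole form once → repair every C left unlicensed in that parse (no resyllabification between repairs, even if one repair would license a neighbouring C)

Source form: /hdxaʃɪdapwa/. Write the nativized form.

Substitution: /h/ → /n/, giving /ndxaʃɪdapwa/.
Under (C)V, the unsyllabifiable consonants are /n/, /d/, /p/ (no codas are permitted; onsets are limited to one consonant).
Epenthesis after each stranded consonant: /n/ → /na/, /d/ → /da/, /p/ → /pa/.

nadaxaʃɪdapawa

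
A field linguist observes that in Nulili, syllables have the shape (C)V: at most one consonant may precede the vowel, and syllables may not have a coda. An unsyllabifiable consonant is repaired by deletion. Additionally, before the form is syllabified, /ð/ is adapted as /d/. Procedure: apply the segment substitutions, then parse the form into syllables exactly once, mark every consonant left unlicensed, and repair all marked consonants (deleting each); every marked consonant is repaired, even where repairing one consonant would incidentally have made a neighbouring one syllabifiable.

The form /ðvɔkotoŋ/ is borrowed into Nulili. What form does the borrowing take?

vɔkoto

Substitution: /ð/ → /d/, giving /dvɔkotoŋ/.
Syllabifying with onset maximization leaves /d/, /ŋ/ stranded (no codas are permitted; onsets are limited to one consonant).
Each unlicensed consonant is deleted: /d/, /ŋ/.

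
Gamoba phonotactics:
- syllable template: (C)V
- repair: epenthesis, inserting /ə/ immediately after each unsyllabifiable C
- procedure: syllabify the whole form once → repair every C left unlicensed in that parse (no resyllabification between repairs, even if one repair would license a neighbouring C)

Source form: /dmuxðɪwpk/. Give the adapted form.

dəmuxəðɪwəpəkə

The consonants /d/, /x/, /w/, /p/, /k/ cannot be parsed into a legal (C)V syllable (no codas are permitted; onsets are limited to one consonant).
Epenthesis after each stranded consonant: /d/ → /də/, /x/ → /xə/, /w/ → /wə/, /p/ → /pə/, /k/ → /kə/.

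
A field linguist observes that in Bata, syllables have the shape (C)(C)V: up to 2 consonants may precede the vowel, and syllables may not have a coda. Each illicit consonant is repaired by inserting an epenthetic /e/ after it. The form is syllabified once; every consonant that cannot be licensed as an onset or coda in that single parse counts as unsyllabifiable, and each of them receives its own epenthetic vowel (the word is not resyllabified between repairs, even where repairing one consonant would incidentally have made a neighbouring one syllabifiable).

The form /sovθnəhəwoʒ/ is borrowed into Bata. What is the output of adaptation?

soveθnəhəwoʒe

Syllabifying with onset maximization leaves /v/, /ʒ/ stranded (no codas are permitted; onsets may contain at most 2 consonants).
Epenthesis after each stranded consonant: /v/ → /ve/, /ʒ/ → /ʒe/.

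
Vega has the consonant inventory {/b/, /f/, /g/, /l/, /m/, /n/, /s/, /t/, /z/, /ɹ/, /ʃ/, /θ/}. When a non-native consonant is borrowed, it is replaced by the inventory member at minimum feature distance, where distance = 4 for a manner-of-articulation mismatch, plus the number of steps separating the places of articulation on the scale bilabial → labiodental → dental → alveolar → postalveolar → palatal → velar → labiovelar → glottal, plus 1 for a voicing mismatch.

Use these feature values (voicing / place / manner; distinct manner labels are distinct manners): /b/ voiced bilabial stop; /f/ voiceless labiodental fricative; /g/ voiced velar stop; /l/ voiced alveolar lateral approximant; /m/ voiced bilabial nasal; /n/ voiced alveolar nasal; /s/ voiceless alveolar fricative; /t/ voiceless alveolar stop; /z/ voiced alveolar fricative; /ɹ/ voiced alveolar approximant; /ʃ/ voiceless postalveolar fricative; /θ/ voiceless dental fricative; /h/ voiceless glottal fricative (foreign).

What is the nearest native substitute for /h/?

/ʃ/ is closest: same manner (fricative), place distance 4 (glottal→postalveolar), same voicing; total 4. Next closest is /s/ at distance 5.

ʃ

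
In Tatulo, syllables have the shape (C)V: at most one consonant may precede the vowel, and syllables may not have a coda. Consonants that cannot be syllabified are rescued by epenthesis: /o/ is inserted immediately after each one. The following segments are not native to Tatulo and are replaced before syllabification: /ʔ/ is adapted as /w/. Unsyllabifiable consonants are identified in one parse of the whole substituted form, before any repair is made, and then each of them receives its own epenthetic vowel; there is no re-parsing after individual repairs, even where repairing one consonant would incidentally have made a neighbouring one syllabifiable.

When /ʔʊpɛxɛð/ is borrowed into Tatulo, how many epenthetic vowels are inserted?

1

After substitution the input is /wʊpɛxɛð/.
The unsyllabifiable consonants are /ð/; each receives one epenthetic vowel.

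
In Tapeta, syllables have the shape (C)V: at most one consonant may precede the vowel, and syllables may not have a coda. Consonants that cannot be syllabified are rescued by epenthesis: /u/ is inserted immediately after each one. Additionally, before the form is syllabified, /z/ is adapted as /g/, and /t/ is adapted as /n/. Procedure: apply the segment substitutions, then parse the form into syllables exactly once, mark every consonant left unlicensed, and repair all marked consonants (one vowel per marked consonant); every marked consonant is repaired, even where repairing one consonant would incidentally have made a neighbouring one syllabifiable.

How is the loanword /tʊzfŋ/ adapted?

nʊgufuŋu

Substitution: /t/ → /n/, /z/ → /g/, giving /nʊgfŋ/.
The consonants /g/, /f/, /ŋ/ cannot be parsed into a legal (C)V syllable (no codas are permitted; onsets are limited to one consonant).
Each unlicensed consonant becomes the onset of a new syllable: /g/ → /gu/, /f/ → /fu/, /ŋ/ → /ŋu/.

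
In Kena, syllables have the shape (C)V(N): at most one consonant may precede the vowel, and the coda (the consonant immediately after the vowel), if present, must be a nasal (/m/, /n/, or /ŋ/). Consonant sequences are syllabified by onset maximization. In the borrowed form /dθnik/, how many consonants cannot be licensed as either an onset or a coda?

3

Syllabifying with onset maximization leaves /d/, /θ/, /k/ stranded (only a nasal (/m/, /n/, or /ŋ/) is licensed in coda position; onsets are limited to one consonant).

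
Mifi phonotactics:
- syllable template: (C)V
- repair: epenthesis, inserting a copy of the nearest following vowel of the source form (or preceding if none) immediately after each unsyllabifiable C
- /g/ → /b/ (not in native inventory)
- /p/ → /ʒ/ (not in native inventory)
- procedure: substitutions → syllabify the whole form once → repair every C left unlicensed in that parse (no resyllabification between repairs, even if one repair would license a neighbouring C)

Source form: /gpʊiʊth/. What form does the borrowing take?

bʊʒʊiʊtʊhʊ

Substitution: /g/ → /b/, /p/ → /ʒ/, giving /bʒʊiʊth/.
Under (C)V, the unsyllabifiable consonants are /b/, /t/, /h/ (no codas are permitted; onsets are limited to one consonant).
Epenthesis after each stranded consonant: /b/ → /bʊ/, /t/ → /tʊ/, /h/ → /hʊ/.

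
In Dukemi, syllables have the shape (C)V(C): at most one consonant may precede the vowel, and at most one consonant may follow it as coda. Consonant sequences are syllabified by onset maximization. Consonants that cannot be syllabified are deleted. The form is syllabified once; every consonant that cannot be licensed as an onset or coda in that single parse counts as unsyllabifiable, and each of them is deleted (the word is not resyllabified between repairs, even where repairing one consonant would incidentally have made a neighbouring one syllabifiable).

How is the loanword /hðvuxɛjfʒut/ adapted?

Syllabifying with onset maximization leaves /h/, /ð/, /f/ stranded (at most one coda consonant is licensed; onsets are limited to one consonant).
Deleting the stranded consonants removes /h/, /ð/, /f/.

vuxɛjʒut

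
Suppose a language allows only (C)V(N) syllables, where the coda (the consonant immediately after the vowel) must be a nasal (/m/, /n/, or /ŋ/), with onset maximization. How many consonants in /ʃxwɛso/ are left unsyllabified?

2

Syllabifying with onset maximization leaves /ʃ/, /x/ stranded (only a nasal (/m/, /n/, or /ŋ/) is licensed in coda position; onsets are limited to one consonant).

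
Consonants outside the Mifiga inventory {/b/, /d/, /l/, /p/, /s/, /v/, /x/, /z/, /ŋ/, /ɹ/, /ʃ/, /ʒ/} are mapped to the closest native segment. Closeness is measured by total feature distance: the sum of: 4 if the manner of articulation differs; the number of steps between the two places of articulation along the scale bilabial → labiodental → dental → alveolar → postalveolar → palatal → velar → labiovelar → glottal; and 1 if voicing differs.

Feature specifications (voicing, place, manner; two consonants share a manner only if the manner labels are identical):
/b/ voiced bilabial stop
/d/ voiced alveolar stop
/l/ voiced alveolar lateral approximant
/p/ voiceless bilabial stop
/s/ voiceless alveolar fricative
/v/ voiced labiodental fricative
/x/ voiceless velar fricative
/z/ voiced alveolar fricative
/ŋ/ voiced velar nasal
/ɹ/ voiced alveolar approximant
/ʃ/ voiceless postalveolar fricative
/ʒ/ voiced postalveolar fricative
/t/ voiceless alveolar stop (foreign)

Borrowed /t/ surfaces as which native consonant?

/d/ is closest: same manner (stop), place distance 0 (alveolar→alveolar), voicing differs (+1); total 1. Next closest is /p/ at distance 3.

d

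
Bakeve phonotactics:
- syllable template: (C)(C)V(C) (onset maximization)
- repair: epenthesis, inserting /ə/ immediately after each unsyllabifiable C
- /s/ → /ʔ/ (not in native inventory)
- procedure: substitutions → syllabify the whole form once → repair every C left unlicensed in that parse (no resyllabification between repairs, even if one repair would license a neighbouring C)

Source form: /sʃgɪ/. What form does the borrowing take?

Substitution: /s/ → /ʔ/, giving /ʔʃgɪ/.
Syllabifying with onset maximization leaves /ʔ/ stranded (at most one coda consonant is licensed; onsets may contain at most 2 consonants).
Inserting the epenthetic vowel yields /ʔ/ → /ʔə/.

ʔəʃgɪ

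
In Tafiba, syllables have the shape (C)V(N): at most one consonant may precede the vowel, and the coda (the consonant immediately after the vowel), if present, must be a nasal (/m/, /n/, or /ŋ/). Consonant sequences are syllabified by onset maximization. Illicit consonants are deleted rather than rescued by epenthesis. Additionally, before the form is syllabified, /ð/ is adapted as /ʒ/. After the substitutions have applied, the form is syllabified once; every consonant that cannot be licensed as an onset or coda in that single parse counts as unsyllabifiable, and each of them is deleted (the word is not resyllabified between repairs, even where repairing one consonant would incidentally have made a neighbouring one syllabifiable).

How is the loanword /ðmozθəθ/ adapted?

Substitution: /ð/ → /ʒ/, giving /ʒmozθəθ/.
Under (C)V(N), the unsyllabifiable consonants are /ʒ/, /z/, /θ/ (only a nasal (/m/, /n/, or /ŋ/) is licensed in coda position; onsets are limited to one consonant).
Deletion applies to /ʒ/, /z/, /θ/.

moθə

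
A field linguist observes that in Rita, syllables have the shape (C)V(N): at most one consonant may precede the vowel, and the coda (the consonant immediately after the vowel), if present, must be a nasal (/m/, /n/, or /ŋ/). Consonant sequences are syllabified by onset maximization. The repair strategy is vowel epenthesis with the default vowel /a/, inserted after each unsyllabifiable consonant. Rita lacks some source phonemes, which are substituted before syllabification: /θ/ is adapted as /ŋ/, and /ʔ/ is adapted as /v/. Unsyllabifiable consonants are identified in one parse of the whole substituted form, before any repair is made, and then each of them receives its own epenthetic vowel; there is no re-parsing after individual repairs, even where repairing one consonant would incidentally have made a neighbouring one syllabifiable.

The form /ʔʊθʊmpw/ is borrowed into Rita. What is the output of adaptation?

vʊŋʊmpawa

Substitution: /ʔ/ → /v/, /θ/ → /ŋ/, giving /vʊŋʊmpw/.
Syllabifying with onset maximization leaves /p/, /w/ stranded (only a nasal (/m/, /n/, or /ŋ/) is licensed in coda position; onsets are limited to one consonant).
Each unlicensed consonant becomes the onset of a new syllable: /p/ → /pa/, /w/ → /wa/.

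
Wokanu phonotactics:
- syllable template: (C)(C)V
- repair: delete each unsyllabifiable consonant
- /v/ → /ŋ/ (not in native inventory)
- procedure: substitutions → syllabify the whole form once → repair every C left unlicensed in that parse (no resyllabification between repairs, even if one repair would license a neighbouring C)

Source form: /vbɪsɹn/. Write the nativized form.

ŋbɪ

Substitution: /v/ → /ŋ/, giving /ŋbɪsɹn/.
Under (C)(C)V, the unsyllabifiable consonants are /s/, /ɹ/, /n/ (no codas are permitted; onsets may contain at most 2 consonants).
Each unlicensed consonant is deleted: /s/, /ɹ/, /n/.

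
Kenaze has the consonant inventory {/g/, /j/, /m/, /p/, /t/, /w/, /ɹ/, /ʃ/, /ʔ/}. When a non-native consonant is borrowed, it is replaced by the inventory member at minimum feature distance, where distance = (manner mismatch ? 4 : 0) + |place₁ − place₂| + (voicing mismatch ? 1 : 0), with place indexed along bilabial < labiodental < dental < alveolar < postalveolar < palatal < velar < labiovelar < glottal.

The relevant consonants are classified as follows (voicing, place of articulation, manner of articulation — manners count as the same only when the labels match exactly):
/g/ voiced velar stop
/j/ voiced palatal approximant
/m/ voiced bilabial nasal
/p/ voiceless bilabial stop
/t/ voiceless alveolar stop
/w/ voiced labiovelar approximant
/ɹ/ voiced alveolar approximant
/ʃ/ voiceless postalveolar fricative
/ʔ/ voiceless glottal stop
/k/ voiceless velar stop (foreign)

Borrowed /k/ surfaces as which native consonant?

/g/ is closest: same manner (stop), place distance 0 (velar→velar), voicing differs (+1); total 1. Next closest is /ʔ/ at distance 2.

g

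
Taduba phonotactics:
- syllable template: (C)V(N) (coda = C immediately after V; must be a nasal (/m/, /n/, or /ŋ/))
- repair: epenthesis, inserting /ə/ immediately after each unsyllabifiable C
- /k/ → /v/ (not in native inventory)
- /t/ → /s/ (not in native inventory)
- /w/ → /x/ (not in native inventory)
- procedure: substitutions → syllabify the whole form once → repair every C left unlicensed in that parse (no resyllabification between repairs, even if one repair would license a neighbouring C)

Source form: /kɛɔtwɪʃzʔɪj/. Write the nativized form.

vɛɔsəxɪʃəzəʔɪjə

Substitution: /k/ → /v/, /t/ → /s/, /w/ → /x/, giving /vɛɔsxɪʃzʔɪj/.
Under (C)V(N), the unsyllabifiable consonants are /s/, /ʃ/, /z/, /j/ (only a nasal (/m/, /n/, or /ŋ/) is licensed in coda position; onsets are limited to one consonant).
Inserting the epenthetic vowel yields /s/ → /sə/, /ʃ/ → /ʃə/, /z/ → /zə/, /j/ → /jə/.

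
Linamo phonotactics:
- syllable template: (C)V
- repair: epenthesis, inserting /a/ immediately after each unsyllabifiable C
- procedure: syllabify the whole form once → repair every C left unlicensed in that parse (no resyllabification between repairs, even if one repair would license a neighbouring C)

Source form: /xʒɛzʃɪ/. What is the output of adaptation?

Syllabifying with onset maximization leaves /x/, /z/ stranded (no codas are permitted; onsets are limited to one consonant).
Inserting the epenthetic vowel yields /x/ → /xa/, /z/ → /za/.

xaʒɛzaʃɪ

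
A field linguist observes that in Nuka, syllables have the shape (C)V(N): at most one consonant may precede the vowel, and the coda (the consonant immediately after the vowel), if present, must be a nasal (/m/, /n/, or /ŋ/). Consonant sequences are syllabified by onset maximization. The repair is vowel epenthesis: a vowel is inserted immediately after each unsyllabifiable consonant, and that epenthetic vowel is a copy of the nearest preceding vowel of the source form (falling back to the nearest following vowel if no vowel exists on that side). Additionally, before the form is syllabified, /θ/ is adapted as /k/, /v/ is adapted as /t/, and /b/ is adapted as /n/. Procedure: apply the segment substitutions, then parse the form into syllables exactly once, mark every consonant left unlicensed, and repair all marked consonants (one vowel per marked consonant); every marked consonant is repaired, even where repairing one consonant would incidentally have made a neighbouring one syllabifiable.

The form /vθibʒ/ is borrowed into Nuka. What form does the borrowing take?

Substitution: /v/ → /t/, /θ/ → /k/, /b/ → /n/, giving /tkinʒ/.
Under (C)V(N), the unsyllabifiable consonants are /t/, /ʒ/ (only a nasal (/m/, /n/, or /ŋ/) is licensed in coda position; onsets are limited to one consonant).
Epenthesis after each stranded consonant: /t/ → /ti/, /ʒ/ → /ʒi/.

tikinʒi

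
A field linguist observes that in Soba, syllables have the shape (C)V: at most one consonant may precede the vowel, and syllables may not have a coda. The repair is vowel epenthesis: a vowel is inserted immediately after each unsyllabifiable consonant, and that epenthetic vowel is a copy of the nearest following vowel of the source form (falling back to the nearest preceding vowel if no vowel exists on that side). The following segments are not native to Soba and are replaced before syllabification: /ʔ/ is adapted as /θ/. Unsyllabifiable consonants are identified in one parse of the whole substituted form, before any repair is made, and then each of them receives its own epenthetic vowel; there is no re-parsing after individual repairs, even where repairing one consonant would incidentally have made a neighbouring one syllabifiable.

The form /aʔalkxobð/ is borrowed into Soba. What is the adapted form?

Substitution: /ʔ/ → /θ/, giving /aθalkxobð/.
Under (C)V, the unsyllabifiable consonants are /l/, /k/, /b/, /ð/ (no codas are permitted; onsets are limited to one consonant).
Each unlicensed consonant becomes the onset of a new syllable: /l/ → /lo/, /k/ → /ko/, /b/ → /bo/, /ð/ → /ðo/.

aθalokoxoboðo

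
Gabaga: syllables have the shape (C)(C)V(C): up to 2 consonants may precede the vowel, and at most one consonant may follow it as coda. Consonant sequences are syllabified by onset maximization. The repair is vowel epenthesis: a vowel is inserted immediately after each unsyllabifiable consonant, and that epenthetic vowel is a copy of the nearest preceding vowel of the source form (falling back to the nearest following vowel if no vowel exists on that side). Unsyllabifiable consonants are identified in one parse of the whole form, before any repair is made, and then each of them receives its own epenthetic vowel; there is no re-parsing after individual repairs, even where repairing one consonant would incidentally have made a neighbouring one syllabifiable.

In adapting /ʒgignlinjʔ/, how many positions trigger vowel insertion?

2

The unsyllabifiable consonants are /j/, /ʔ/; each receives one epenthetic vowel.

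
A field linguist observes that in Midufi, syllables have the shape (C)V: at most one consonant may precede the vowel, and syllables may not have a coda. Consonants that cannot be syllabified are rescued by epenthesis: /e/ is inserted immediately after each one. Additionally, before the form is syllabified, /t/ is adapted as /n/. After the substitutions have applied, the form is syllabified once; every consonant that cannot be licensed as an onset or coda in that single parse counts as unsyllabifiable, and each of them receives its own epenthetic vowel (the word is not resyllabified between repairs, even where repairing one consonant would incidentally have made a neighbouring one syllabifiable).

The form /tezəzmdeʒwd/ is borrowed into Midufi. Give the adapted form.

nezəzemedeʒewede

Substitution: /t/ → /n/, giving /nezəzmdeʒwd/.
The consonants /z/, /m/, /ʒ/, /w/, /d/ cannot be parsed into a legal (C)V syllable (no codas are permitted; onsets are limited to one consonant).
Each unlicensed consonant becomes the onset of a new syllable: /z/ → /ze/, /m/ → /me/, /ʒ/ → /ʒe/, /w/ → /we/, /d/ → /de/.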